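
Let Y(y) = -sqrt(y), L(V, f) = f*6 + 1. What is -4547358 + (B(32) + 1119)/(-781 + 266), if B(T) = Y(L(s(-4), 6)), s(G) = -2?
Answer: -2341890489/515 + sqrt(37)/515 ≈ -4.5474e+6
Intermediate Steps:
L(V, f) = 1 + 6*f (L(V, f) = 6*f + 1 = 1 + 6*f)
B(T) = -sqrt(37) (B(T) = -sqrt(1 + 6*6) = -sqrt(1 + 36) = -sqrt(37))
-4547358 + (B(32) + 1119)/(-781 + 266) = -4547358 + (-sqrt(37) + 1119)/(-781 + 266) = -4547358 + (1119 - sqrt(37))/(-515) = -4547358 + (1119 - sqrt(37))*(-1/515) = -4547358 + (-1119/515 + sqrt(37)/515) = -2341890489/515 + sqrt(37)/515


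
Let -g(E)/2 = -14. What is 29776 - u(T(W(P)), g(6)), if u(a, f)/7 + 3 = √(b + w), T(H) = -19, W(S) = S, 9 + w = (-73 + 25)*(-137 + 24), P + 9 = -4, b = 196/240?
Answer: 29797 - 7*√4874235/30 ≈ 29282.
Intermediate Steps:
b = 49/60 (b = 196*(1/240) = 49/60 ≈ 0.81667)
P = -13 (P = -9 - 4 = -13)
w = 5415 (w = -9 + (-73 + 25)*(-137 + 24) = -9 - 48*(-113) = -9 + 5424 = 5415)
g(E) = 28 (g(E) = -2*(-14) = 28)
u(a, f) = -21 + 7*√4874235/30 (u(a, f) = -21 + 7*√(49/60 + 5415) = -21 + 7*√(324949/60) = -21 + 7*(√4874235/30) = -21 + 7*√4874235/30)
29776 - u(T(W(P)), g(6)) = 29776 - (-21 + 7*√4874235/30) = 29776 + (21 - 7*√4874235/30) = 29797 - 7*√4874235/30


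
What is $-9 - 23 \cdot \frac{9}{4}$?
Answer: $- \frac{243}{4} \approx -60.75$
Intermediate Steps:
$-9 - 23 \cdot \frac{9}{4} = -9 - 23 \cdot 9 \cdot \frac{1}{4} = -9 - \frac{207}{4} = - \frac{243}{4}$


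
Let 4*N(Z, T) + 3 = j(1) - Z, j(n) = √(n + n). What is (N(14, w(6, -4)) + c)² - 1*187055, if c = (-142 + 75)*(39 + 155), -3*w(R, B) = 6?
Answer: 2701943203/16 - 52009*√2/8 ≈ 1.6886e+8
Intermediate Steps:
w(R, B) = -2 (w(R, B) = -⅓*6 = -2)
j(n) = √2*√n (j(n) = √(2*n) = √2*√n)
c = -12998 (c = -67*194 = -12998)
N(Z, T) = -¾ - Z/4 + √2/4 (N(Z, T) = -¾ + (√2*√1 - Z)/4 = -¾ + (√2*1 - Z)/4 = -¾ + (√2 - Z)/4 = -¾ + (-Z/4 + √2/4) = -¾ - Z/4 + √2/4)
(N(14, w(6, -4)) + c)² - 1*187055 = ((-¾ - ¼*14 + √2/4) - 12998)² - 1*187055 = ((-¾ - 7/2 + √2/4) - 12998)² - 187055 = ((-17/4 + √2/4) - 12998)² - 187055 = (-52009/4 + √2/4)² - 187055 = -187055 + (-52009/4 + √2/4)²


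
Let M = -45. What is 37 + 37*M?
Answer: -1628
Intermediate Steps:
37 + 37*M = 37 + 37*(-45) = 37 - 1665 = -1628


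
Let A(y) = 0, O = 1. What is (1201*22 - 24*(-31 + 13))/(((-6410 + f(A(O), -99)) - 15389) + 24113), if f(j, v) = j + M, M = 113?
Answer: 26854/2427 ≈ 11.065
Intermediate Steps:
f(j, v) = 113 + j (f(j, v) = j + 113 = 113 + j)
(1201*22 - 24*(-31 + 13))/(((-6410 + f(A(O), -99)) - 15389) + 24113) = (1201*22 - 24*(-31 + 13))/(((-6410 + (113 + 0)) - 15389) + 24113) = (26422 - 24*(-18))/(((-6410 + 113) - 15389) + 24113) = (26422 + 432)/((-6297 - 15389) + 24113) = 26854/(-21686 + 24113) = 26854/2427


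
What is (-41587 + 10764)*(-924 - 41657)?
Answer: 1312474163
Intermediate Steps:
(-41587 + 10764)*(-924 - 41657) = -30823*(-42581) = 1312474163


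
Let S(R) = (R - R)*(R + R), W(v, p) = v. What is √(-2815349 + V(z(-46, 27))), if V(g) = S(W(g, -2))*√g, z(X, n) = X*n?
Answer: I*√2815349 ≈ 1677.9*I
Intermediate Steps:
S(R) = 0 (S(R) = 0*(2*R) = 0)
V(g) = 0 (V(g) = 0*√g = 0)
√(-2815349 + V(z(-46, 27))) = √(-2815349 + 0) = √(-2815349) = I*√2815349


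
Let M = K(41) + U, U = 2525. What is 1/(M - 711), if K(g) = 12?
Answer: 1/1826 ≈ 0.00054764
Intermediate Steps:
M = 2537 (M = 12 + 2525 = 2537)
1/(M - 711) = 1/(2537 - 711) = 1/1826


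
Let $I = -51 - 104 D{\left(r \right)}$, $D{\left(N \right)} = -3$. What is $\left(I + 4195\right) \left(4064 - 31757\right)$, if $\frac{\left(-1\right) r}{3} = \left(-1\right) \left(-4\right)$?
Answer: $-123400008$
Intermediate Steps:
$r = -12$ ($r = - 3 \left(\left(-1\right) \left(-4\right)\right) = \left(-3\right) 4 = -12$)
$I = 261$ ($I = -51 - -312 = -51 + 312 = 261$)
$\left(I + 4195\right) \left(4064 - 31757\right) = \left(261 + 4195\right) \left(4064 - 31757\right) = 4456 \left(-27693\right) = -123400008$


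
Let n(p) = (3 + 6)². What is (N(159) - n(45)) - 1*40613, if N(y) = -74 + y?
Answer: -40609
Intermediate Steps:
n(p) = 81 (n(p) = 9² = 81)
(N(159) - n(45)) - 1*40613 = ((-74 + 159) - 1*81) - 1*40613 = (85 - 81) - 40613 = 4 - 40613 = -40609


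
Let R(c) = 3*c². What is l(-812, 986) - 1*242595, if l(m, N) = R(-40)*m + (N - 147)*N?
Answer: -3312941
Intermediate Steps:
l(m, N) = 4800*m + N*(-147 + N) (l(m, N) = (3*(-40)²)*m + (N - 147)*N = (3*1600)*m + (-147 + N)*N = 4800*m + N*(-147 + N))
l(-812, 986) - 1*242595 = (986² - 147*986 + 4800*(-812)) - 1*242595 = (972196 - 144942 - 3897600) - 242595 = -3070346 - 242595 = -3312941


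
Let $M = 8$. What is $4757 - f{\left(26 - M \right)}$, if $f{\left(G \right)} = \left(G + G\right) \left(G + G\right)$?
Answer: $3461$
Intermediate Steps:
$f{\left(G \right)} = 4 G^{2}$ ($f{\left(G \right)} = 2 G 2 G = 4 G^{2}$)
$4757 - f{\left(26 - M \right)} = 4757 - 4 \left(26 - 8\right)^{2} = 4757 - 4 \cdot 18^{2} = 4757 - 4 \cdot 324 = 4757 - 1296 = 3461$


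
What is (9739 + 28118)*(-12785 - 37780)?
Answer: -1914239205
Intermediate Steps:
(9739 + 28118)*(-12785 - 37780) = 37857*(-50565) = -1914239205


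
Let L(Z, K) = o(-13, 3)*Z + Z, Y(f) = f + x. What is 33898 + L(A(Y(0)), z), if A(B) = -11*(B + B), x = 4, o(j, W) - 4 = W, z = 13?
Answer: 33194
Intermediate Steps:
o(j, W) = 4 + W
Y(f) = 4 + f (Y(f) = f + 4 = 4 + f)
A(B) = -22*B
L(Z, K) = 8*Z (L(Z, K) = (4 + 3)*Z + Z = 7*Z + Z = 8*Z)
33898 + L(A(Y(0)), z) = 33898 + 8*(-22*(4 + 0)) = 33898 + 8*(-22*4) = 33898 + 8*(-88) = 33898 - 704 = 33194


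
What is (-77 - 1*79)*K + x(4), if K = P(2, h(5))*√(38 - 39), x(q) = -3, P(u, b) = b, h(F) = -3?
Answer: -3 + 468*I ≈ -3.0 + 468.0*I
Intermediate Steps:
K = -3*I (K = -3*√(38 - 39) = -3*I ≈ -3.0*I)
(-77 - 1*79)*K + x(4) = (-77 - 1*79)*(-3*I) - 3 = (-77 - 79)*(-3*I) - 3 = -(-468)*I - 3 = 468*I - 3 = -3 + 468*I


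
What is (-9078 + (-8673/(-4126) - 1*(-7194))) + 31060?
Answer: 120388849/4126 ≈ 29178.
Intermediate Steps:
(-9078 + (-8673/(-4126) - 1*(-7194))) + 31060 = (-9078 + (-8673*(-1/4126) + 7194)) + 31060 = (-9078 + (8673/4126 + 7194)) + 31060 = (-9078 + 29691117/4126) + 31060 = -7764711/4126 + 31060 = 120388849/4126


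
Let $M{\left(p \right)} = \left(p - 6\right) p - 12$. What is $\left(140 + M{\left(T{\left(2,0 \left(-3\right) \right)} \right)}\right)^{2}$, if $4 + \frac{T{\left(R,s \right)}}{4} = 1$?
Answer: $118336$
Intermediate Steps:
$T{\left(R,s \right)} = -12$ ($T{\left(R,s \right)} = -16 + 4 \cdot 1 = -16 + 4 = -12$)
$M{\left(p \right)} = -12 + p \left(-6 + p\right)$ ($M{\left(p \right)} = \left(p - 6\right) p - 12 = \left(-6 + p\right) p - 12 = p \left(-6 + p\right) - 12 = -12 + p \left(-6 + p\right)$)
$\left(140 + M{\left(T{\left(2,0 \left(-3\right) \right)} \right)}\right)^{2} = \left(140 - \left(-60 - 144\right)\right)^{2} = \left(140 + \left(-12 + 144 + 72\right)\right)^{2} = \left(140 + 204\right)^{2} = 344^{2} = 118336$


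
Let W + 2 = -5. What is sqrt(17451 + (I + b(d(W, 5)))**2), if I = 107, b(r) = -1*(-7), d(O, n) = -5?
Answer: 3*sqrt(3383) ≈ 174.49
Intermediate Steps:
W = -7 (W = -2 - 5 = -7)
b(r) = 7
sqrt(17451 + (I + b(d(W, 5)))**2) = sqrt(17451 + (107 + 7)**2) = sqrt(17451 + 114**2) = sqrt(17451 + 12996) = sqrt(30447) = 3*sqrt(3383)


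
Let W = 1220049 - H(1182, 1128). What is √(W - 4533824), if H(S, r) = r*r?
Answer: I*√4586159 ≈ 2141.5*I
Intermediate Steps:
H(S, r) = r²
W = -52335 (W = 1220049 - 1*1128² = 1220049 - 1*1272384 = 1220049 - 1272384 = -52335)
√(W - 4533824) = √(-52335 - 4533824) = √(-4586159) = I*√4586159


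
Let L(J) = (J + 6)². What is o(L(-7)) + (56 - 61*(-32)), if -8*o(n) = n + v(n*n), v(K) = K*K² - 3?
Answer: 16065/8 ≈ 2008.1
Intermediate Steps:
v(K) = -3 + K³ (v(K) = K³ - 3 = -3 + K³)
L(J) = (6 + J)²
o(n) = 3/8 - n/8 - n⁶/8 (o(n) = -(n + (-3 + (n*n)³))/8 = -(n + (-3 + (n²)³))/8 = -(n + (-3 + n⁶))/8 = -(-3 + n + n⁶)/8 = 3/8 - n/8 - n⁶/8)
o(L(-7)) + (56 - 61*(-32)) = (3/8 - (6 - 7)²/8 - (6 - 7)¹²/8) + (56 - 61*(-32)) = (3/8 - ⅛*(-1)² - ((-1)²)⁶/8) + (56 + 1952) = (3/8 - ⅛*1 - ⅛*1⁶) + 2008 = (3/8 - ⅛ - ⅛*1) + 2008 = (3/8 - ⅛ - ⅛) + 2008 = ⅛ + 2008 = 16065/8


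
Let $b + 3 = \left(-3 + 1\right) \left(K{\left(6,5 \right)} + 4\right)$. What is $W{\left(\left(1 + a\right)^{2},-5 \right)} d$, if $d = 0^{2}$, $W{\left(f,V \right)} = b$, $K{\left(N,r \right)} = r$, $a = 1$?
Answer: $0$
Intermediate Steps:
$b = -21$ ($b = -3 + \left(-3 + 1\right) \left(5 + 4\right) = -3 - 18 = -21$)
$W{\left(f,V \right)} = -21$
$d = 0$
$W{\left(\left(1 + a\right)^{2},-5 \right)} d = \left(-21\right) 0 = 0$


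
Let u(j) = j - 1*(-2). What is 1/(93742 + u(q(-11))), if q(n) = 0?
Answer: 1/93744 ≈ 1.0667e-5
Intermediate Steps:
u(j) = 2 + j (u(j) = j + 2 = 2 + j)
1/(93742 + u(q(-11))) = 1/(93742 + (2 + 0)) = 1/(93742 + 2) = 1/93744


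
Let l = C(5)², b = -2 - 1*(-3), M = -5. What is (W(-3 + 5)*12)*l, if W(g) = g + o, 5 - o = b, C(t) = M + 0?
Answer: 1800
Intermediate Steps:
C(t) = -5 (C(t) = -5 + 0 = -5)
b = 1 (b = -2 + 3 = 1)
o = 4 (o = 5 - 1*1 = 5 - 1 = 4)
W(g) = 4 + g (W(g) = g + 4 = 4 + g)
l = 25 (l = (-5)² = 25)
(W(-3 + 5)*12)*l = ((4 + (-3 + 5))*12)*25 = ((4 + 2)*12)*25 = (6*12)*25 = 72*25 = 1800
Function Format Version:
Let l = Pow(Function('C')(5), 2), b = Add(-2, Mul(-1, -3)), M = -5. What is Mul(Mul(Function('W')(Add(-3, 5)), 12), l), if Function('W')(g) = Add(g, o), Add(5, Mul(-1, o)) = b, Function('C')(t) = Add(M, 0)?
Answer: 1800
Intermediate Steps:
Function('C')(t) = -5 (Function('C')(t) = Add(-5, 0) = -5)
b = 1 (b = Add(-2, 3) = 1)
o = 4 (o = Add(5, Mul(-1, 1)) = Add(5, -1) = 4)
Function('W')(g) = Add(4, g) (Function('W')(g) = Add(g, 4) = Add(4, g))
l = 25 (l = Pow(-5, 2) = 25)
Mul(Mul(Function('W')(Add(-3, 5)), 12), l) = Mul(Mul(Add(4, Add(-3, 5)), 12), 25) = Mul(Mul(Add(4, 2), 12), 25) = Mul(Mul(6, 12), 25) = Mul(72, 25) = 1800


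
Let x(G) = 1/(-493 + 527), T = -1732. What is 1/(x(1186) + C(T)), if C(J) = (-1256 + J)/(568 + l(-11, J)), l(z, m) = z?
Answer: -18938/101035 ≈ -0.18744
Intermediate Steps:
C(J) = -1256/557 + J/557 (C(J) = (-1256 + J)/(568 - 11) = (-1256 + J)/557 = (-1256 + J)*(1/557) = -1256/557 + J/557)
x(G) = 1/34
1/(x(1186) + C(T)) = 1/(1/34 + (-1256/557 + (1/557)*(-1732))) = 1/(1/34 + (-1256/557 - 1732/557)) = 1/(1/34 - 2988/557) = 1/(-101035/18938) = -18938/101035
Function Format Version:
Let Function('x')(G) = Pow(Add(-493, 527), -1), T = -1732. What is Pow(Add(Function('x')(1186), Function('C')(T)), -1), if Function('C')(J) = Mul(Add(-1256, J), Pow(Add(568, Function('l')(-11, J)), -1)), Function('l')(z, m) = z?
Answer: Rational(-18938, 101035) ≈ -0.18744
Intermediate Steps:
Function('C')(J) = Add(Rational(-1256, 557), Mul(Rational(1, 557), J)) (Function('C')(J) = Mul(Add(-1256, J), Pow(Add(568, -11), -1)) = Mul(Add(-1256, J), Pow(557, -1)) = Mul(Add(-1256, J), Rational(1, 557)) = Add(Rational(-1256, 557), Mul(Rational(1, 557), J)))
Function('x')(G) = Rational(1, 34) (Function('x')(G) = Pow(34, -1) = Rational(1, 34))
Pow(Add(Function('x')(1186), Function('C')(T)), -1) = Pow(Add(Rational(1, 34), Add(Rational(-1256, 557), Mul(Rational(1, 557), -1732))), -1) = Pow(Add(Rational(1, 34), Add(Rational(-1256, 557), Rational(-1732, 557))), -1) = Pow(Add(Rational(1, 34), Rational(-2988, 557)), -1) = Pow(Rational(-101035, 18938), -1) = Rational(-18938, 101035)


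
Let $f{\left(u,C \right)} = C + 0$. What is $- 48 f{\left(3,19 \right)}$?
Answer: $-912$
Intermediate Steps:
$f{\left(u,C \right)} = C$
$- 48 f{\left(3,19 \right)} = \left(-48\right) 19 = -912$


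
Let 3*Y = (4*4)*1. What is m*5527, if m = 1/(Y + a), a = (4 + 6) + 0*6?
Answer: 16581/46 ≈ 360.46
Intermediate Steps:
a = 10 (a = 10 + 0 = 10)
Y = 16/3 (Y = ((4*4)*1)/3 = (16*1)/3 = (⅓)*16 = 16/3 ≈ 5.3333)
m = 3/46 (m = 1/(16/3 + 10) = 1/(46/3) = 3/46 ≈ 0.065217)
m*5527 = (3/46)*5527 = 16581/46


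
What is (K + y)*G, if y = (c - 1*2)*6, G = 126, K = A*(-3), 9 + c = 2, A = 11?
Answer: -10962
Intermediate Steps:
c = -7 (c = -9 + 2 = -7)
K = -33 (K = 11*(-3) = -33)
y = -54 (y = (-7 - 1*2)*6 = (-7 - 2)*6 = -9*6 = -54)
(K + y)*G = (-33 - 54)*126 = -87*126 = -10962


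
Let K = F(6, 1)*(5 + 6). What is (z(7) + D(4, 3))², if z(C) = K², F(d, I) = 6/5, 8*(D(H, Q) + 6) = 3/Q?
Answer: 1133870929/40000 ≈ 28347.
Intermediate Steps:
D(H, Q) = -6 + 3/(8*Q) (D(H, Q) = -6 + (3/Q)/8 = -6 + 3/(8*Q))
F(d, I) = 6/5 (F(d, I) = 6*(⅕) = 6/5)
K = 66/5 (K = 6*(5 + 6)/5 = (6/5)*11 = 66/5 ≈ 13.200)
z(C) = 4356/25 (z(C) = (66/5)² = 4356/25)
(z(7) + D(4, 3))² = (4356/25 + (-6 + (3/8)/3))² = (4356/25 + (-6 + (3/8)*(⅓)))² = (4356/25 + (-6 + ⅛))² = (4356/25 - 47/8)² = (33673/200)² = 1133870929/40000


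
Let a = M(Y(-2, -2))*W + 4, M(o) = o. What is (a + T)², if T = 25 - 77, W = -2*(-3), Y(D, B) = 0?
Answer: 2304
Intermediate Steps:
W = 6
T = -52
a = 4 (a = 0*6 + 4 = 0 + 4 = 4)
(a + T)² = (4 - 52)² = (-48)² = 2304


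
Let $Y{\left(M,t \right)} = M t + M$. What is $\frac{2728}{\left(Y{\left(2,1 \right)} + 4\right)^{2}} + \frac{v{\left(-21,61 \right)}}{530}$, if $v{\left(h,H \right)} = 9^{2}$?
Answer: $\frac{90689}{2120} \approx 42.778$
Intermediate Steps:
$Y{\left(M,t \right)} = M + M t$
$v{\left(h,H \right)} = 81$
$\frac{2728}{\left(Y{\left(2,1 \right)} + 4\right)^{2}} + \frac{v{\left(-21,61 \right)}}{530} = \frac{2728}{\left(2 \left(1 + 1\right) + 4\right)^{2}} + \frac{81}{530} = \frac{2728}{\left(2 \cdot 2 + 4\right)^{2}} + 81 \cdot \frac{1}{530} = \frac{2728}{\left(4 + 4\right)^{2}} + \frac{81}{530} = \frac{2728}{8^{2}} + \frac{81}{530} = \frac{2728}{64} + \frac{81}{530} = 2728 \cdot \frac{1}{64} + \frac{81}{530} = \frac{341}{8} + \frac{81}{530} = \frac{90689}{2120}$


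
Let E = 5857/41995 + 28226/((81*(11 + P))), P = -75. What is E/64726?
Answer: -577494091/7045492415040 ≈ -8.1966e-5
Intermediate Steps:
E = -577494091/108851040 (E = 5857/41995 + 28226/((81*(11 - 75))) = 5857*(1/41995) + 28226/((81*(-64))) = 5857/41995 + 28226/(-5184) = 5857/41995 + 28226*(-1/5184) = 5857/41995 - 14113/2592 = -577494091/108851040 ≈ -5.3054)
E/64726 = -577494091/108851040/64726 = -577494091/108851040*1/64726 = -577494091/7045492415040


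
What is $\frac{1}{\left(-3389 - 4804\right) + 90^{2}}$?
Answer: $- \frac{1}{93} \approx -0.010753$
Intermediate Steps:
$\frac{1}{\left(-3389 - 4804\right) + 90^{2}} = \frac{1}{-8193 + 8100} = \frac{1}{-93} = - \frac{1}{93}$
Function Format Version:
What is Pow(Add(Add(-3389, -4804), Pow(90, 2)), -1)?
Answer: Rational(-1, 93) ≈ -0.010753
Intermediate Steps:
Pow(Add(Add(-3389, -4804), Pow(90, 2)), -1) = Pow(Add(-8193, 8100), -1) = Pow(-93, -1) = Rational(-1, 93)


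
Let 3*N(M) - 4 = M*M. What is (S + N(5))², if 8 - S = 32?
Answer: 1849/9 ≈ 205.44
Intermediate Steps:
S = -24 (S = 8 - 1*32 = 8 - 32 = -24)
N(M) = 4/3 + M²/3 (N(M) = 4/3 + (M*M)/3 = 4/3 + M²/3)
(S + N(5))² = (-24 + (4/3 + (⅓)*5²))² = (-24 + (4/3 + (⅓)*25))² = (-24 + (4/3 + 25/3))² = (-24 + 29/3)² = (-43/3)² = 1849/9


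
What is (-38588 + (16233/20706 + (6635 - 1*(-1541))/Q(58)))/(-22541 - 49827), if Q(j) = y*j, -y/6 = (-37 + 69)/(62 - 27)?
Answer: 456867985/856258176 ≈ 0.53356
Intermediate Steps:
y = -192/35 (y = -6*(-37 + 69)/(62 - 27) = -192/35 ≈ -5.4857)
Q(j) = -192*j/35
(-38588 + (16233/20706 + (6635 - 1*(-1541))/Q(58)))/(-22541 - 49827) = (-38588 + (16233/20706 + (6635 - 1*(-1541))/((-192/35*58))))/(-22541 - 49827) = (-38588 + (16233*(1/20706) + (6635 + 1541)/(-11136/35)))/(-72368) = (-38588 + (773/986 + 8176*(-35/11136)))*(-1/72368) = (-38588 + (773/986 - 17885/696))*(-1/72368) = (-38588 - 294769/11832)*(-1/72368) = -456867985/11832*(-1/72368) = 456867985/856258176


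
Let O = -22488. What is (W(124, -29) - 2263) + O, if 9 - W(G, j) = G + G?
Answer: -24990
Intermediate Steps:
W(G, j) = 9 - 2*G (W(G, j) = 9 - (G + G) = 9 - 2*G)
(W(124, -29) - 2263) + O = ((9 - 2*124) - 2263) - 22488 = ((9 - 248) - 2263) - 22488 = (-239 - 2263) - 22488 = -2502 - 22488 = -24990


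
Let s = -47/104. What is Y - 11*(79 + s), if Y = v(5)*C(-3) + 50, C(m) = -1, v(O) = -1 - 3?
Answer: -84243/104 ≈ -810.03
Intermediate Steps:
v(O) = -4
s = -47/104 (s = -47*1/104 = -47/104 ≈ -0.45192)
Y = 54 (Y = -4*(-1) + 50 = 4 + 50 = 54)
Y - 11*(79 + s) = 54 - 11*(79 - 47/104) = 54 - 11*8169/104 = 54 - 89859/104 = -84243/104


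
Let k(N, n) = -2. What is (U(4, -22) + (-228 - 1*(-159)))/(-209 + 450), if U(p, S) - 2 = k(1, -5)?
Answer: -69/241 ≈ -0.28631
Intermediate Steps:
U(p, S) = 0 (U(p, S) = 2 - 2 = 0)
(U(4, -22) + (-228 - 1*(-159)))/(-209 + 450) = (0 + (-228 - 1*(-159)))/(-209 + 450) = (0 + (-228 + 159))/241 = (0 - 69)*(1/241) = -69*1/241 = -69/241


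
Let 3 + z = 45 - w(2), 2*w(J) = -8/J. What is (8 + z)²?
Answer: 2704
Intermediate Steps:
w(J) = -4/J (w(J) = (-8/J)/2 = -4/J)
z = 44 (z = -3 + (45 - (-4)/2) = -3 + (45 - 1*(-2)) = -3 + (45 + 2) = -3 + 47 = 44)
(8 + z)² = (8 + 44)² = 52² = 2704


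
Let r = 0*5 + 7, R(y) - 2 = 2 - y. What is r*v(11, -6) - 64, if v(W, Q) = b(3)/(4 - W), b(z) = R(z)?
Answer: -65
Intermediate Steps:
R(y) = 4 - y (R(y) = 2 + (2 - y) = 4 - y)
b(z) = 4 - z
r = 7 (r = 0 + 7 = 7)
v(W, Q) = 1/(4 - W) (v(W, Q) = (4 - 1*3)/(4 - W) = (4 - 3)/(4 - W) = 1/(4 - W))
r*v(11, -6) - 64 = 7*(-1/(-4 + 11)) - 64 = 7*(-1/7) - 64 = -1 - 64 = -65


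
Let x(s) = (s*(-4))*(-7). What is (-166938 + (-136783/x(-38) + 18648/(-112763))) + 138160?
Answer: -491053626477/17139976 ≈ -28650.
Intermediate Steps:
x(s) = 28*s (x(s) = -4*s*(-7) = 28*s)
(-166938 + (-136783/x(-38) + 18648/(-112763))) + 138160 = (-166938 + (-136783/(28*(-38)) + 18648/(-112763))) + 138160 = (-166938 + (-136783/(-1064) + 18648*(-1/112763))) + 138160 = (-166938 + (-136783*(-1/1064) - 2664/16109)) + 138160 = (-166938 + (136783/1064 - 2664/16109)) + 138160 = (-166938 + 2200602851/17139976) + 138160 = -2859112710637/17139976 + 138160 = -491053626477/17139976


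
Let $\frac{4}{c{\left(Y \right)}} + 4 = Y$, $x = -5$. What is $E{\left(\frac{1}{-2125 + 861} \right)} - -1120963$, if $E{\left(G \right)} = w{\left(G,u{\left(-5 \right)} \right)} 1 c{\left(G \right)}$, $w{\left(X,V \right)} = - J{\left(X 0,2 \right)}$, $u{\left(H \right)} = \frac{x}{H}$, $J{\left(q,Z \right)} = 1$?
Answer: $\frac{5668714947}{5057} \approx 1.121 \cdot 10^{6}$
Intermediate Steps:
$c{\left(Y \right)} = \frac{4}{-4 + Y}$
$u{\left(H \right)} = - \frac{5}{H}$
$w{\left(X,V \right)} = -1$ ($w{\left(X,V \right)} = \left(-1\right) 1 = -1$)
$E{\left(G \right)} = - \frac{4}{-4 + G}$ ($E{\left(G \right)} = \left(-1\right) 1 \frac{4}{-4 + G} = - \frac{4}{-4 + G}$)
$E{\left(\frac{1}{-2125 + 861} \right)} - -1120963 = - \frac{4}{-4 + \frac{1}{-2125 + 861}} - -1120963 = - \frac{4}{-4 + \frac{1}{-1264}} + 1120963 = - \frac{4}{-4 - \frac{1}{1264}} + 1120963 = - \frac{4}{- \frac{5057}{1264}} + 1120963 = \left(-4\right) \left(- \frac{1264}{5057}\right) + 1120963 = \frac{5056}{5057} + 1120963 = \frac{5668714947}{5057}$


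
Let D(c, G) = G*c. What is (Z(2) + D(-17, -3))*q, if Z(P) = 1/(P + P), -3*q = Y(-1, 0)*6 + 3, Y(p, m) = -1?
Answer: 205/4 ≈ 51.250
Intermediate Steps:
q = 1 (q = -(-1*6 + 3)/3 = -(-6 + 3)/3 = -1/3*(-3) = 1)
Z(P) = 1/(2*P)
(Z(2) + D(-17, -3))*q = ((1/2)/2 - 3*(-17))*1 = ((1/2)*(1/2) + 51)*1 = (1/4 + 51)*1 = (205/4)*1 = 205/4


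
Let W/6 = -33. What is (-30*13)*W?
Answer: 77220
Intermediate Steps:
W = -198 (W = 6*(-33) = -198)
(-30*13)*W = -30*13*(-198) = -390*(-198) = 77220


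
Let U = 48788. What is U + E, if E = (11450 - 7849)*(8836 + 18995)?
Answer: 100268219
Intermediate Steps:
E = 100219431 (E = 3601*27831 = 100219431)
U + E = 48788 + 100219431 = 100268219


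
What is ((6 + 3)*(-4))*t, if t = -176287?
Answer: 6346332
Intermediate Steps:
((6 + 3)*(-4))*t = ((6 + 3)*(-4))*(-176287) = (9*(-4))*(-176287) = -36*(-176287) = 6346332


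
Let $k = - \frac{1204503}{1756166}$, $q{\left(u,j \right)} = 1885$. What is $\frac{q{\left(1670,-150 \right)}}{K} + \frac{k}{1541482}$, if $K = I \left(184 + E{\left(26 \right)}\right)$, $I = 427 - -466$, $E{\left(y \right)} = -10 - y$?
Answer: $\frac{318920066382383}{22361308550948623} \approx 0.014262$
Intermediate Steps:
$I = 893$ ($I = 427 + 466 = 893$)
$K = 132164$ ($K = 893 \left(184 - 36\right) = 893 \cdot 148 = 132164$)
$k = - \frac{1204503}{1756166}$ ($k = \left(-1204503\right) \frac{1}{1756166} = - \frac{1204503}{1756166} \approx -0.68587$)
$\frac{q{\left(1670,-150 \right)}}{K} + \frac{k}{1541482} = \frac{1885}{132164} - \frac{1204503}{1756166 \cdot 1541482} = 1885 \cdot \frac{1}{132164} - \frac{1204503}{2707098278012} = \frac{1885}{132164} - \frac{1204503}{2707098278012} = \frac{318920066382383}{22361308550948623}$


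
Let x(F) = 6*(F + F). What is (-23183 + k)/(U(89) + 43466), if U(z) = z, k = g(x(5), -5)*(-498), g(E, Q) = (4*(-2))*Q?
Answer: -43103/43555 ≈ -0.98962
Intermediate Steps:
x(F) = 12*F (x(F) = 6*(2*F) = 12*F)
g(E, Q) = -8*Q
k = -19920 (k = -8*(-5)*(-498) = 40*(-498) = -19920)
(-23183 + k)/(U(89) + 43466) = (-23183 - 19920)/(89 + 43466) = -43103/43555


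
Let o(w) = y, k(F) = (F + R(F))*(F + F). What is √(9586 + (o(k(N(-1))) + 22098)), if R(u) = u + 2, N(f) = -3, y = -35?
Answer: √31649 ≈ 177.90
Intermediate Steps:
R(u) = 2 + u
k(F) = 2*F*(2 + 2*F) (k(F) = (F + (2 + F))*(F + F) = (2 + 2*F)*(2*F) = 2*F*(2 + 2*F))
o(w) = -35
√(9586 + (o(k(N(-1))) + 22098)) = √(9586 + (-35 + 22098)) = √(9586 + 22063) = √31649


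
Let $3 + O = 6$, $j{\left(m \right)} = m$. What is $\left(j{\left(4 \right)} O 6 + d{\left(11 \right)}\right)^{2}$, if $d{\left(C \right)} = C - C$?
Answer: $5184$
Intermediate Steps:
$d{\left(C \right)} = 0$
$O = 3$ ($O = -3 + 6 = 3$)
$\left(j{\left(4 \right)} O 6 + d{\left(11 \right)}\right)^{2} = \left(4 \cdot 3 \cdot 6 + 0\right)^{2} = \left(12 \cdot 6 + 0\right)^{2} = \left(72 + 0\right)^{2} = 72^{2} = 5184$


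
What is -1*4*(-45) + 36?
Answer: 216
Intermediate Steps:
-1*4*(-45) + 36 = -4*(-45) + 36 = 180 + 36 = 216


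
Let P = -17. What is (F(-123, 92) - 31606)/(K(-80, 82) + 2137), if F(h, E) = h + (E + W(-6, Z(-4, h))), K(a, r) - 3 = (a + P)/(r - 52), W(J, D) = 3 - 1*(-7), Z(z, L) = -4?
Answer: -948810/64103 ≈ -14.801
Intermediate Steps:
W(J, D) = 10 (W(J, D) = 3 + 7 = 10)
K(a, r) = 3 + (-17 + a)/(-52 + r) (K(a, r) = 3 + (a - 17)/(r - 52) = 3 + (-17 + a)/(-52 + r))
F(h, E) = 10 + E + h (F(h, E) = h + (E + 10) = h + (10 + E) = 10 + E + h)
(F(-123, 92) - 31606)/(K(-80, 82) + 2137) = ((10 + 92 - 123) - 31606)/((-173 - 80 + 3*82)/(-52 + 82) + 2137) = (-21 - 31606)/((-173 - 80 + 246)/30 + 2137) = -31627/((1/30)*(-7) + 2137) = -31627/(-7/30 + 2137) = -31627/64103/30 = -31627*30/64103 = -948810/64103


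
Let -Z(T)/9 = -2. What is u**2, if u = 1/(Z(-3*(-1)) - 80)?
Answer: 1/3844 ≈ 0.00026015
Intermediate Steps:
Z(T) = 18 (Z(T) = -9*(-2) = 18)
u = -1/62 (u = 1/(18 - 80) = 1/(-62) = -1/62 ≈ -0.016129)
u**2 = (-1/62)**2 = 1/3844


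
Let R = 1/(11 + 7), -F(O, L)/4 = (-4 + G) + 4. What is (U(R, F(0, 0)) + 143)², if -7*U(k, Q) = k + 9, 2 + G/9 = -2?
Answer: 318801025/15876 ≈ 20081.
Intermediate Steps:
G = -36 (G = -18 + 9*(-2) = -18 - 18 = -36)
F(O, L) = 144 (F(O, L) = -4*((-4 - 36) + 4) = -4*(-40 + 4) = -4*(-36) = 144)
R = 1/18 ≈ 0.055556
U(k, Q) = -9/7 - k/7 (U(k, Q) = -(k + 9)/7 = -(9 + k)/7 = -9/7 - k/7)
(U(R, F(0, 0)) + 143)² = ((-9/7 - ⅐*1/18) + 143)² = ((-9/7 - 1/126) + 143)² = (-163/126 + 143)² = (17855/126)² = 318801025/15876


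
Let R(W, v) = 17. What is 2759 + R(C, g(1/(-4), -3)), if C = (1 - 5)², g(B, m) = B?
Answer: 2776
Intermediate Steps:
C = 16 (C = (-4)² = 16)
2759 + R(C, g(1/(-4), -3)) = 2759 + 17 = 2776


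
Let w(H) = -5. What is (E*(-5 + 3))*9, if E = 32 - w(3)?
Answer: -666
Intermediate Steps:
E = 37 (E = 32 - 1*(-5) = 32 + 5 = 37)
(E*(-5 + 3))*9 = (37*(-5 + 3))*9 = (37*(-2))*9 = -74*9 = -666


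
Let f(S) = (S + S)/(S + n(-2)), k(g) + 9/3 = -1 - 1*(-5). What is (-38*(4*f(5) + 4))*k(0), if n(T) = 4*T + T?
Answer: 152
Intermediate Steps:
n(T) = 5*T
k(g) = 1 (k(g) = -3 + (-1 - 1*(-5)) = -3 + (-1 + 5) = -3 + 4 = 1)
f(S) = 2*S/(-10 + S) (f(S) = (S + S)/(S + 5*(-2)) = (2*S)/(S - 10) = (2*S)/(-10 + S) = 2*S/(-10 + S))
(-38*(4*f(5) + 4))*k(0) = -38*(4*(2*5/(-10 + 5)) + 4)*1 = -38*(4*(2*5/(-5)) + 4)*1 = -38*(4*(2*5*(-⅕)) + 4)*1 = -38*(4*(-2) + 4)*1 = -38*(-8 + 4)*1 = -38*(-4)*1 = 152*1 = 152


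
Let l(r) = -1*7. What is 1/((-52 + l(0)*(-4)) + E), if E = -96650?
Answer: -1/96674 ≈ -1.0344e-5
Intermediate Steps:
l(r) = -7
1/((-52 + l(0)*(-4)) + E) = 1/((-52 - 7*(-4)) - 96650) = 1/((-52 + 28) - 96650) = 1/(-24 - 96650) = 1/(-96674) = -1/96674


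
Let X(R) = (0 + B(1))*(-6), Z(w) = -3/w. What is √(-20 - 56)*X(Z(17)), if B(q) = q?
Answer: -12*I*√19 ≈ -52.307*I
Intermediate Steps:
X(R) = -6 (X(R) = (0 + 1)*(-6) = 1*(-6) = -6)
√(-20 - 56)*X(Z(17)) = √(-20 - 56)*(-6) = √(-76)*(-6) = (2*I*√19)*(-6) = -12*I*√19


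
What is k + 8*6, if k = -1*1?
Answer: 47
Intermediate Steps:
k = -1
k + 8*6 = -1 + 8*6 = -1 + 48 = 47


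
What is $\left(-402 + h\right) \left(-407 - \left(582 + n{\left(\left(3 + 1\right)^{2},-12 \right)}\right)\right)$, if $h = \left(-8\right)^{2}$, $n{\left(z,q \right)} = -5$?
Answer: $332592$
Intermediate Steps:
$h = 64$
$\left(-402 + h\right) \left(-407 - \left(582 + n{\left(\left(3 + 1\right)^{2},-12 \right)}\right)\right) = \left(-402 + 64\right) \left(-407 - 577\right) = - 338 \left(-407 + \left(-582 + 5\right)\right) = - 338 \left(-407 - 577\right) = \left(-338\right) \left(-984\right) = 332592$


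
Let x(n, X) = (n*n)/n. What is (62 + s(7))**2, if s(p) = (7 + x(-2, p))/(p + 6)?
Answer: 657721/169 ≈ 3891.8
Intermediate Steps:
x(n, X) = n (x(n, X) = n**2/n = n)
s(p) = 5/(6 + p) (s(p) = (7 - 2)/(p + 6) = 5/(6 + p))
(62 + s(7))**2 = (62 + 5/(6 + 7))**2 = (62 + 5/13)**2 = (811/13)**2 = 657721/169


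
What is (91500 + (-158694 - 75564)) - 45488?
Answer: -188246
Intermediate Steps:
(91500 + (-158694 - 75564)) - 45488 = (91500 - 234258) - 45488 = -142758 - 45488 = -188246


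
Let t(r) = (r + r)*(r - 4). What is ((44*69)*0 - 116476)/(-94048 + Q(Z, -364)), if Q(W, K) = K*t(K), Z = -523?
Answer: 29119/24402776 ≈ 0.0011933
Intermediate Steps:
t(r) = 2*r*(-4 + r) (t(r) = (2*r)*(-4 + r) = 2*r*(-4 + r))
Q(W, K) = 2*K²*(-4 + K) (Q(W, K) = K*(2*K*(-4 + K)) = 2*K²*(-4 + K))
((44*69)*0 - 116476)/(-94048 + Q(Z, -364)) = ((44*69)*0 - 116476)/(-94048 + 2*(-364)²*(-4 - 364)) = (3036*0 - 116476)/(-94048 + 2*132496*(-368)) = (0 - 116476)/(-94048 - 97517056) = -116476/(-97611104) = -116476*(-1/97611104) = 29119/24402776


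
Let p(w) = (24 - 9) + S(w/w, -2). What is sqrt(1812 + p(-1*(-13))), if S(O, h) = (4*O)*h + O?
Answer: 2*sqrt(455) ≈ 42.661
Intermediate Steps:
S(O, h) = O + 4*O*h (S(O, h) = 4*O*h + O = O + 4*O*h)
p(w) = 8 (p(w) = (24 - 9) + (w/w)*(1 + 4*(-2)) = 15 + 1*(1 - 8) = 15 + 1*(-7) = 15 - 7 = 8)
sqrt(1812 + p(-1*(-13))) = sqrt(1812 + 8) = sqrt(1820) = 2*sqrt(455)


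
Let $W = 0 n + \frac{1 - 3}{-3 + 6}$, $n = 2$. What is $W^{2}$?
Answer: $\frac{4}{9} \approx 0.44444$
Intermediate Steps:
$W = - \frac{2}{3}$ ($W = 0 \cdot 2 + \frac{1 - 3}{-3 + 6} = 0 - \frac{2}{3} = - \frac{2}{3} \approx -0.66667$)
$W^{2} = \left(- \frac{2}{3}\right)^{2} = \frac{4}{9}$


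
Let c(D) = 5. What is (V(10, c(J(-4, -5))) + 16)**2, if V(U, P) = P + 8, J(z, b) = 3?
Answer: 841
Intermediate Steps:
V(U, P) = 8 + P
(V(10, c(J(-4, -5))) + 16)**2 = ((8 + 5) + 16)**2 = (13 + 16)**2 = 29**2 = 841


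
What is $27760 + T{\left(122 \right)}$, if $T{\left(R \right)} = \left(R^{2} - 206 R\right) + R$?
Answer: $17634$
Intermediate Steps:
$T{\left(R \right)} = R^{2} - 205 R$
$27760 + T{\left(122 \right)} = 27760 + 122 \left(-205 + 122\right) = 27760 + 122 \left(-83\right) = 27760 - 10126 = 17634$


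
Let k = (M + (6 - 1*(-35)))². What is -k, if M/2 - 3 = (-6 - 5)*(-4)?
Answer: -18225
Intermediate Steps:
M = 94 (M = 6 + 2*((-6 - 5)*(-4)) = 6 + 2*(-11*(-4)) = 6 + 2*44 = 6 + 88 = 94)
k = 18225 (k = (94 + (6 - 1*(-35)))² = (94 + (6 + 35))² = (94 + 41)² = 135² = 18225)
-k = -1*18225 = -18225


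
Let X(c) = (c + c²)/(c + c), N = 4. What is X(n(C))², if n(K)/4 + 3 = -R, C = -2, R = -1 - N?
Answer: 81/4 ≈ 20.250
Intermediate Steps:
R = -5 (R = -1 - 1*4 = -1 - 4 = -5)
n(K) = 8 (n(K) = -12 + 4*(-1*(-5)) = -12 + 4*5 = -12 + 20 = 8)
X(c) = (c + c²)/(2*c) (X(c) = (c + c²)/((2*c)) = (c + c²)*(1/(2*c)) = (c + c²)/(2*c))
X(n(C))² = (½ + (½)*8)² = (½ + 4)² = (9/2)² = 81/4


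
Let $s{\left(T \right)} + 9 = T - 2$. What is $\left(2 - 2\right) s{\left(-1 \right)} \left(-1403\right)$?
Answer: $0$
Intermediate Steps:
$s{\left(T \right)} = -11 + T$ ($s{\left(T \right)} = -9 + \left(T - 2\right) = -9 + \left(-2 + T\right) = -11 + T$)
$\left(2 - 2\right) s{\left(-1 \right)} \left(-1403\right) = \left(2 - 2\right) \left(-11 - 1\right) \left(-1403\right) = 0 \left(-12\right) \left(-1403\right) = 0 \left(-1403\right) = 0$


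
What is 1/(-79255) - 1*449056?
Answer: -35589933281/79255 ≈ -4.4906e+5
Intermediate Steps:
1/(-79255) - 1*449056 = -1/79255 - 449056 = -35589933281/79255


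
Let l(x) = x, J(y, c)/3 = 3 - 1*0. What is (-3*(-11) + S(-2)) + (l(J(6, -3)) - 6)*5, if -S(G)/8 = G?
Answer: 64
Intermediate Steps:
J(y, c) = 9 (J(y, c) = 3*(3 - 1*0) = 3*(3 + 0) = 3*3 = 9)
S(G) = -8*G
(-3*(-11) + S(-2)) + (l(J(6, -3)) - 6)*5 = (-3*(-11) - 8*(-2)) + (9 - 6)*5 = (33 + 16) + 3*5 = 49 + 15 = 64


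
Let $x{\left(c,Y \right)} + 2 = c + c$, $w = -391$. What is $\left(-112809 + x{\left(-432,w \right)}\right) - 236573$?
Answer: $-350248$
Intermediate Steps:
$x{\left(c,Y \right)} = -2 + 2 c$ ($x{\left(c,Y \right)} = -2 + \left(c + c\right) = -2 + 2 c$)
$\left(-112809 + x{\left(-432,w \right)}\right) - 236573 = \left(-112809 + \left(-2 + 2 \left(-432\right)\right)\right) - 236573 = \left(-112809 - 866\right) - 236573 = -113675 - 236573 = -350248$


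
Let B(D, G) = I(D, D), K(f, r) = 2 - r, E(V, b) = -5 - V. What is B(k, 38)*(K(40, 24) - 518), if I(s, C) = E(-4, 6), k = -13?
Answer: 540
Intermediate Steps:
I(s, C) = -1 (I(s, C) = -5 - 1*(-4) = -5 + 4 = -1)
B(D, G) = -1
B(k, 38)*(K(40, 24) - 518) = -((2 - 1*24) - 518) = -((2 - 24) - 518) = -(-22 - 518) = -1*(-540) = 540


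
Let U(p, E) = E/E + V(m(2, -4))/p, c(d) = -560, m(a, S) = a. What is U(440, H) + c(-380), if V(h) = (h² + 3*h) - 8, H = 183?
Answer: -122979/220 ≈ -559.00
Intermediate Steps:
V(h) = -8 + h² + 3*h
U(p, E) = 1 + 2/p (U(p, E) = E/E + (-8 + 2² + 3*2)/p = 1 + (-8 + 4 + 6)/p = 1 + 2/p)
U(440, H) + c(-380) = (2 + 440)/440 - 560 = (1/440)*442 - 560 = 221/220 - 560 = -122979/220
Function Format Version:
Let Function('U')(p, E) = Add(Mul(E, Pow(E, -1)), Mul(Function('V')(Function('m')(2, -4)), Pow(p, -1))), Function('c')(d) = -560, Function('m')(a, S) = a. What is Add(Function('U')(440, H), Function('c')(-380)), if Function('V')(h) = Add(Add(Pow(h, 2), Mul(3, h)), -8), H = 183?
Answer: Rational(-122979, 220) ≈ -559.00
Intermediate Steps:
Function('V')(h) = Add(-8, Pow(h, 2), Mul(3, h))
Function('U')(p, E) = Add(1, Mul(2, Pow(p, -1))) (Function('U')(p, E) = Add(Mul(E, Pow(E, -1)), Mul(Add(-8, Pow(2, 2), Mul(3, 2)), Pow(p, -1))) = Add(1, Mul(Add(-8, 4, 6), Pow(p, -1))) = Add(1, Mul(2, Pow(p, -1))))
Add(Function('U')(440, H), Function('c')(-380)) = Add(Mul(Pow(440, -1), Add(2, 440)), -560) = Add(Mul(Rational(1, 440), 442), -560) = Add(Rational(221, 220), -560) = Rational(-122979, 220)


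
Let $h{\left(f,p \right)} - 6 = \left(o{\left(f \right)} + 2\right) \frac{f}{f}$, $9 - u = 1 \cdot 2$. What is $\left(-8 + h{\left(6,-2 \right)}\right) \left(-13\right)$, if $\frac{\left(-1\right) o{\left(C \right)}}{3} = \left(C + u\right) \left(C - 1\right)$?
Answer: $2535$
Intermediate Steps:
$u = 7$ ($u = 9 - 1 \cdot 2 = 9 - 2 = 7$)
$o{\left(C \right)} = - 3 \left(-1 + C\right) \left(7 + C\right)$ ($o{\left(C \right)} = - 3 \left(C + 7\right) \left(C - 1\right) = - 3 \left(7 + C\right) \left(-1 + C\right) = - 3 \left(-1 + C\right) \left(7 + C\right)$)
$h{\left(f,p \right)} = 29 - 18 f - 3 f^{2}$ ($h{\left(f,p \right)} = 6 + \left(\left(21 - 18 f - 3 f^{2}\right) + 2\right) \frac{f}{f} = 6 + \left(23 - 18 f - 3 f^{2}\right) 1 = 6 - \left(-23 + 3 f^{2} + 18 f\right) = 29 - 18 f - 3 f^{2}$)
$\left(-8 + h{\left(6,-2 \right)}\right) \left(-13\right) = \left(-8 - \left(79 + 108\right)\right) \left(-13\right) = \left(-8 - 187\right) \left(-13\right) = \left(-195\right) \left(-13\right) = 2535$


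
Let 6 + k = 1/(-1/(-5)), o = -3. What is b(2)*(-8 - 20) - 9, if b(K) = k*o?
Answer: -93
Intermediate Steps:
k = -1 (k = -6 + 1/(-1/(-5)) = -6 + 1/(-1*(-1/5)) = -6 + 1/(1/5) = -6 + 1*5 = -6 + 5 = -1)
b(K) = 3 (b(K) = -1*(-3) = 3)
b(2)*(-8 - 20) - 9 = 3*(-8 - 20) - 9 = 3*(-28) - 9 = -84 - 9 = -93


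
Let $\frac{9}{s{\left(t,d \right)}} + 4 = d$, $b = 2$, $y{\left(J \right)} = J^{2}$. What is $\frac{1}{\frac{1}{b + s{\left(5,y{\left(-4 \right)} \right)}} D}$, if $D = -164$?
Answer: $- \frac{11}{656} \approx -0.016768$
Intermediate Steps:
$s{\left(t,d \right)} = \frac{9}{-4 + d}$
$\frac{1}{\frac{1}{b + s{\left(5,y{\left(-4 \right)} \right)}} D} = \frac{1}{\frac{1}{2 + \frac{9}{-4 + \left(-4\right)^{2}}} \left(-164\right)} = \frac{1}{\frac{1}{2 + \frac{9}{-4 + 16}} \left(-164\right)} = \frac{1}{\frac{1}{2 + \frac{9}{12}} \left(-164\right)} = \frac{1}{\frac{1}{2 + 9 \cdot \frac{1}{12}} \left(-164\right)} = \frac{1}{\frac{1}{2 + \frac{3}{4}} \left(-164\right)} = \frac{1}{\frac{1}{\frac{11}{4}} \left(-164\right)} = \frac{1}{\frac{4}{11} \left(-164\right)} = \frac{1}{- \frac{656}{11}} = - \frac{11}{656}$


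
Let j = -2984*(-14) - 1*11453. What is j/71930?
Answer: 30323/71930 ≈ 0.42156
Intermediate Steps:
j = 30323 (j = 41776 - 11453 = 30323)
j/71930 = 30323/71930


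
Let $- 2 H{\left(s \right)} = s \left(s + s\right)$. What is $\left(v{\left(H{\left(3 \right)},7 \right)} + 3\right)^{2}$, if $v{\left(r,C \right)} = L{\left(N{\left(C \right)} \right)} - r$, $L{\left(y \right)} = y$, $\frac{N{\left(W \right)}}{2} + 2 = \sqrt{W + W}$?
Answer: $120 + 32 \sqrt{14} \approx 239.73$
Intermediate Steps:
$N{\left(W \right)} = -4 + 2 \sqrt{2} \sqrt{W}$ ($N{\left(W \right)} = -4 + 2 \sqrt{W + W} = -4 + 2 \sqrt{2 W} = -4 + 2 \sqrt{2} \sqrt{W}$)
$H{\left(s \right)} = - s^{2}$ ($H{\left(s \right)} = - \frac{s \left(s + s\right)}{2} = - \frac{s 2 s}{2} = - \frac{2 s^{2}}{2} = - s^{2}$)
$v{\left(r,C \right)} = -4 - r + 2 \sqrt{2} \sqrt{C}$ ($v{\left(r,C \right)} = \left(-4 + 2 \sqrt{2} \sqrt{C}\right) - r = -4 - r + 2 \sqrt{2} \sqrt{C}$)
$\left(v{\left(H{\left(3 \right)},7 \right)} + 3\right)^{2} = \left(\left(-4 - - 3^{2} + 2 \sqrt{2} \sqrt{7}\right) + 3\right)^{2} = \left(\left(-4 - \left(-1\right) 9 + 2 \sqrt{14}\right) + 3\right)^{2} = \left(\left(-4 - -9 + 2 \sqrt{14}\right) + 3\right)^{2} = \left(\left(-4 + 9 + 2 \sqrt{14}\right) + 3\right)^{2} = \left(\left(5 + 2 \sqrt{14}\right) + 3\right)^{2} = \left(8 + 2 \sqrt{14}\right)^{2}$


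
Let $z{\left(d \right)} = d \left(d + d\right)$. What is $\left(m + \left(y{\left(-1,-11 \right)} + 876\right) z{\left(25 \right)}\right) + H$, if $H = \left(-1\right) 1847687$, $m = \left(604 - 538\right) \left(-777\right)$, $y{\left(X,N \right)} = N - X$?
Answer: $-816469$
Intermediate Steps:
$z{\left(d \right)} = 2 d^{2}$ ($z{\left(d \right)} = d 2 d = 2 d^{2}$)
$m = -51282$ ($m = 66 \left(-777\right) = -51282$)
$H = -1847687$
$\left(m + \left(y{\left(-1,-11 \right)} + 876\right) z{\left(25 \right)}\right) + H = \left(-51282 + \left(\left(-11 - -1\right) + 876\right) 2 \cdot 25^{2}\right) - 1847687 = \left(-51282 + \left(\left(-11 + 1\right) + 876\right) 2 \cdot 625\right) - 1847687 = \left(-51282 + \left(-10 + 876\right) 1250\right) - 1847687 = \left(-51282 + 866 \cdot 1250\right) - 1847687 = \left(-51282 + 1082500\right) - 1847687 = 1031218 - 1847687 = -816469$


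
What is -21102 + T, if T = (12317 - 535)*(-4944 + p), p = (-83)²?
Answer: 22894888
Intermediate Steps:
p = 6889
T = 22915990 (T = (12317 - 535)*(-4944 + 6889) = 11782*1945 = 22915990)
-21102 + T = -21102 + 22915990 = 22894888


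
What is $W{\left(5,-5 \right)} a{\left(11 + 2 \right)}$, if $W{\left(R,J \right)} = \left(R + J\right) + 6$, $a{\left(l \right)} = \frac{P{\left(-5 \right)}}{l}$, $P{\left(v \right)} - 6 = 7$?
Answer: $6$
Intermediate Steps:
$P{\left(v \right)} = 13$ ($P{\left(v \right)} = 6 + 7 = 13$)
$a{\left(l \right)} = \frac{13}{l}$
$W{\left(R,J \right)} = 6 + J + R$ ($W{\left(R,J \right)} = \left(J + R\right) + 6 = 6 + J + R$)
$W{\left(5,-5 \right)} a{\left(11 + 2 \right)} = \left(6 - 5 + 5\right) \frac{13}{11 + 2} = 6 \cdot \frac{13}{13} = 6 \cdot 13 \cdot \frac{1}{13} = 6 \cdot 1 = 6$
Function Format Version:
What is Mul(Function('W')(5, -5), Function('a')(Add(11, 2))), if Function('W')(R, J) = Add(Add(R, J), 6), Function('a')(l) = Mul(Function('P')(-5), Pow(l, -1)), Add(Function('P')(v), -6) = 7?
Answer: 6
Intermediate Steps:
Function('P')(v) = 13 (Function('P')(v) = Add(6, 7) = 13)
Function('a')(l) = Mul(13, Pow(l, -1))
Function('W')(R, J) = Add(6, J, R) (Function('W')(R, J) = Add(Add(J, R), 6) = Add(6, J, R))
Mul(Function('W')(5, -5), Function('a')(Add(11, 2))) = Mul(Add(6, -5, 5), Mul(13, Pow(Add(11, 2), -1))) = Mul(6, Mul(13, Pow(13, -1))) = Mul(6, Mul(13, Rational(1, 13))) = Mul(6, 1) = 6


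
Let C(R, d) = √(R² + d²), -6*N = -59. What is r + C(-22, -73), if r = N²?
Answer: 3481/36 + √5813 ≈ 172.94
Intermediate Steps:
N = 59/6 (N = -⅙*(-59) = 59/6 ≈ 9.8333)
r = 3481/36 (r = (59/6)² = 3481/36 ≈ 96.694)
r + C(-22, -73) = 3481/36 + √((-22)² + (-73)²) = 3481/36 + √(484 + 5329) = 3481/36 + √5813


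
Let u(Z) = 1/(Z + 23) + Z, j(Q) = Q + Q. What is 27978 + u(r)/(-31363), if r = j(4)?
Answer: 27201694185/972253 ≈ 27978.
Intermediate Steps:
j(Q) = 2*Q
r = 8 (r = 2*4 = 8)
u(Z) = Z + 1/(23 + Z) (u(Z) = 1/(23 + Z) + Z = Z + 1/(23 + Z))
27978 + u(r)/(-31363) = 27978 + ((1 + 8² + 23*8)/(23 + 8))/(-31363) = 27978 + ((1 + 64 + 184)/31)*(-1/31363) = 27978 + ((1/31)*249)*(-1/31363) = 27978 + (249/31)*(-1/31363) = 27978 - 249/972253 = 27201694185/972253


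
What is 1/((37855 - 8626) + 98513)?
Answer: 1/127742 ≈ 7.8283e-6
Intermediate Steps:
1/((37855 - 8626) + 98513) = 1/(29229 + 98513) = 1/127742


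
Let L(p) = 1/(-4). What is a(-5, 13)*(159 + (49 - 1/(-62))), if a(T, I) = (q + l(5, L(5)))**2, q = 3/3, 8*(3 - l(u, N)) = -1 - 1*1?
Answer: 3727233/992 ≈ 3757.3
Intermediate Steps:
L(p) = -1/4
l(u, N) = 13/4 (l(u, N) = 3 - (-1 - 1*1)/8 = 3 - (-1 - 1)/8 = 3 - 1/8*(-2) = 3 + 1/4 = 13/4)
q = 1 (q = 3*(1/3) = 1)
a(T, I) = 289/16 (a(T, I) = (1 + 13/4)**2 = (17/4)**2 = 289/16)
a(-5, 13)*(159 + (49 - 1/(-62))) = 289*(159 + (49 - 1/(-62)))/16 = 289*(159 + (49 - 1*(-1/62)))/16 = 289*(159 + (49 + 1/62))/16 = 289*(159 + 3039/62)/16 = (289/16)*(12897/62) = 3727233/992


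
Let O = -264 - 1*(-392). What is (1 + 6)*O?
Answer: 896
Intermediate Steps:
O = 128 (O = -264 + 392 = 128)
(1 + 6)*O = (1 + 6)*128 = 7*128 = 896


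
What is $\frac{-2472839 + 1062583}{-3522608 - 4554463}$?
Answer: $\frac{74224}{425109} \approx 0.1746$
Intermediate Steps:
$\frac{-2472839 + 1062583}{-3522608 - 4554463} = - \frac{1410256}{-8077071} = \left(-1410256\right) \left(- \frac{1}{8077071}\right) = \frac{74224}{425109}$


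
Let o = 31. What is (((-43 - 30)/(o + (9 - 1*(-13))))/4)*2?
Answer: -73/106 ≈ -0.68868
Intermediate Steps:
(((-43 - 30)/(o + (9 - 1*(-13))))/4)*2 = (((-43 - 30)/(31 + (9 - 1*(-13))))/4)*2 = (-73/(31 + (9 + 13))*(1/4))*2 = (-73/(31 + 22)*(1/4))*2 = (-73/53*(1/4))*2 = (-73*1/53*(1/4))*2 = -73/53*1/4*2 = -73/212*2 = -73/106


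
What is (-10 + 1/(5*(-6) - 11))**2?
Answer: 168921/1681 ≈ 100.49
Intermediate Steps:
(-10 + 1/(5*(-6) - 11))**2 = (-10 + 1/(-30 - 11))**2 = (-10 + 1/(-41))**2 = (-10 - 1/41)**2 = (-411/41)**2 = 168921/1681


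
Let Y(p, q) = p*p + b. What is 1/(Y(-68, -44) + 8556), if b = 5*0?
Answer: 1/13180 ≈ 7.5873e-5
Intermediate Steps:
b = 0
Y(p, q) = p² (Y(p, q) = p*p + 0 = p² + 0 = p²)
1/(Y(-68, -44) + 8556) = 1/((-68)² + 8556) = 1/(4624 + 8556) = 1/13180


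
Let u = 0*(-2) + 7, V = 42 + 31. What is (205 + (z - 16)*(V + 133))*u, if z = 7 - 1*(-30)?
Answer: 31717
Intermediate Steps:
z = 37 (z = 7 + 30 = 37)
V = 73
u = 7 (u = 0 + 7 = 7)
(205 + (z - 16)*(V + 133))*u = (205 + (37 - 16)*(73 + 133))*7 = (205 + 21*206)*7 = (205 + 4326)*7 = 4531*7 = 31717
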